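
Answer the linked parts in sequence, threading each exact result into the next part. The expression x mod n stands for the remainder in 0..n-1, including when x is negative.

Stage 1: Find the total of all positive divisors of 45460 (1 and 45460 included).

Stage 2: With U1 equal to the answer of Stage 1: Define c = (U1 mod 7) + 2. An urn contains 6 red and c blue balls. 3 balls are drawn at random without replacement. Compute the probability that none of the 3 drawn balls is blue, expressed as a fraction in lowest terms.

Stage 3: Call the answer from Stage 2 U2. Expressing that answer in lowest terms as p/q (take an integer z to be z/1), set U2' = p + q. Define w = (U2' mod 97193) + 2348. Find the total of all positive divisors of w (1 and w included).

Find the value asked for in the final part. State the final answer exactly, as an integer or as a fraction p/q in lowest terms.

3432

Stage 1: 45460 = 2^2 * 5 * 2273; sigma = (1 + 2 + 4) * (1 + 5) * (1 + 2273) = 7 * 6 * 2274 = 95508; answer 95508
Stage 2: U1 = 95508; c = 2; total draws C(8,3) = 56; favorable C(6,3) = 20; P = 5/14; answer 5/14
Stage 3: U2 = 5/14; threaded value p + q = 19; w = 2367; 2367 = 3^2 * 263; sigma = (1 + 3 + 9) * (1 + 263) = 13 * 264 = 3432; answer 3432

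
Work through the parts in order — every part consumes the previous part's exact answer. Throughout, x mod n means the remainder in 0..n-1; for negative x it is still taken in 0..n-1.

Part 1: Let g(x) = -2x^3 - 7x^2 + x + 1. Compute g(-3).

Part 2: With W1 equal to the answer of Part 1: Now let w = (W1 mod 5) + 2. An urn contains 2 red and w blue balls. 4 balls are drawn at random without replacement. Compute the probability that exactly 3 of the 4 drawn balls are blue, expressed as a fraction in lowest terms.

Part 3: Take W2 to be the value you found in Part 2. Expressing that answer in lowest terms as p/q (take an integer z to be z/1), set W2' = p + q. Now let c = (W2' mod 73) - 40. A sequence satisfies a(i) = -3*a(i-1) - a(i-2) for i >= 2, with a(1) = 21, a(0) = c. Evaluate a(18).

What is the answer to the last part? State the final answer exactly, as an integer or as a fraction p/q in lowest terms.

Part 1: -2*(-3)^3 - 7*(-3)^2 + 1*(-3)^1 + 1 = (54) + (-63) + (-3) + (1) = -11; answer -11
Part 2: W1 = -11; w = 6; total draws C(8,4) = 70; favorable C(6,3)*C(2,1) = 40; P = 4/7; answer 4/7
Part 3: W2 = 4/7; threaded value p + q = 11; c = -29; a(2) = -3*(21) - 1*(-29) = -34; iterating: a(2)=-34, a(3)=81, a(4)=-209, a(5)=546, a(6)=-1429, a(7)=3741, a(8)=-9794, a(9)=25641, a(10)=-67129, a(11)=175746, a(12)=-460109, a(13)=1204581, a(14)=-3153634, a(15)=8256321, a(16)=-21615329, a(17)=56589666, a(18)=-148153669; answer -148153669

-148153669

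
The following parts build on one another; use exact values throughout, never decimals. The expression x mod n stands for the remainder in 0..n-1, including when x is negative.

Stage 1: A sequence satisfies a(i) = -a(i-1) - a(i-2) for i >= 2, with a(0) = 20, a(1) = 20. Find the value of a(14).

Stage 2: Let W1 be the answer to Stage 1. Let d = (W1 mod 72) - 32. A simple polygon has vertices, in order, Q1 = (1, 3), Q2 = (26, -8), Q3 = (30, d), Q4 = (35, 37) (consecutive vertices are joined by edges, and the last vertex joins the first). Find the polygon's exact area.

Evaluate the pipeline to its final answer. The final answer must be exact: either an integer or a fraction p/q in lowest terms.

Stage 1: a(2) = -1*(20) - 1*(20) = -40; iterating: a(2)=-40, a(3)=20, a(4)=20, a(5)=-40, a(6)=20, a(7)=20, a(8)=-40, a(9)=20, a(10)=20, a(11)=-40, a(12)=20, a(13)=20, a(14)=-40; answer -40
Stage 2: W1 = -40; d = 0; cross terms: (1*-8 - 26*3)=-86, (26*0 - 30*-8)=240, (30*37 - 35*0)=1110, (35*3 - 1*37)=68; twice the area = |1332| = 1332; area = 666; answer 666

666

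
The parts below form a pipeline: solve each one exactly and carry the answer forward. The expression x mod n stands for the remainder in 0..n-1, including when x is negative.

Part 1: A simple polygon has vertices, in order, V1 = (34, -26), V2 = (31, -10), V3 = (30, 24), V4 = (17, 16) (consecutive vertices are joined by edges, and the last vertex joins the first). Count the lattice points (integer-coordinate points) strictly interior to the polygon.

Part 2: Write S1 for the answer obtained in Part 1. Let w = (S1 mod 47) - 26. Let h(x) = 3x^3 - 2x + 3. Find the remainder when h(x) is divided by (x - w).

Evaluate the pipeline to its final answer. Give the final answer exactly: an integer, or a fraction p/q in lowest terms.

-3968

Part 1: cross terms: (34*-10 - 31*-26)=466, (31*24 - 30*-10)=1044, (30*16 - 17*24)=72, (17*-26 - 34*16)=-986; twice the area = |596| = 596; area = 298; boundary points = 1 + 1 + 1 + 1 = 4; strictly interior points = area - boundary/2 + 1 = 297; answer 297
Part 2: S1 = 297; w = -11; remainder = value at the root: 3*(-11)^3 - 2*(-11)^1 + 3 = (-3993) + (22) + (3) = -3968; answer -3968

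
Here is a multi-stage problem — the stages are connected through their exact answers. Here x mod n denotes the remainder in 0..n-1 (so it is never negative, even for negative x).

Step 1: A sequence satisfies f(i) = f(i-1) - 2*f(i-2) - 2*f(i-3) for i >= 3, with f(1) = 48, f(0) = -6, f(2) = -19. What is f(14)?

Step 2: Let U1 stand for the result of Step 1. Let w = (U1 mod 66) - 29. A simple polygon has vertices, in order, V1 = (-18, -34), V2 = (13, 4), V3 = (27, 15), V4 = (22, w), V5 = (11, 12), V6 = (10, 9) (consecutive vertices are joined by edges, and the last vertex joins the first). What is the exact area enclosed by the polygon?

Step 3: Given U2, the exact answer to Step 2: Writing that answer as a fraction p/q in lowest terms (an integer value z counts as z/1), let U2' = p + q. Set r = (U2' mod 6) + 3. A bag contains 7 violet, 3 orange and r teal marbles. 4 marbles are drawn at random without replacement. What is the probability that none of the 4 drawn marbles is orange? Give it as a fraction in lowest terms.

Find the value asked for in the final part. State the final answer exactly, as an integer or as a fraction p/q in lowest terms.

Step 1: f(3) = 1*(-19) - 2*(48) - 2*(-6) = -103; iterating: f(3)=-103, f(4)=-161, f(5)=83, f(6)=611, f(7)=767, f(8)=-621, f(9)=-3377, f(10)=-3669, f(11)=4327, f(12)=18419, f(13)=17103, f(14)=-28389; answer -28389
Step 2: U1 = -28389; w = 28; cross terms: (-18*4 - 13*-34)=370, (13*15 - 27*4)=87, (27*28 - 22*15)=426, (22*12 - 11*28)=-44, (11*9 - 10*12)=-21, (10*-34 - -18*9)=-178; twice the area = |640| = 640; area = 320; answer 320
Step 3: U2 = 320; threaded value p + q = 321; r = 6; total draws C(16,4) = 1820; favorable C(13,4) = 715; P = 11/28; answer 11/28

11/28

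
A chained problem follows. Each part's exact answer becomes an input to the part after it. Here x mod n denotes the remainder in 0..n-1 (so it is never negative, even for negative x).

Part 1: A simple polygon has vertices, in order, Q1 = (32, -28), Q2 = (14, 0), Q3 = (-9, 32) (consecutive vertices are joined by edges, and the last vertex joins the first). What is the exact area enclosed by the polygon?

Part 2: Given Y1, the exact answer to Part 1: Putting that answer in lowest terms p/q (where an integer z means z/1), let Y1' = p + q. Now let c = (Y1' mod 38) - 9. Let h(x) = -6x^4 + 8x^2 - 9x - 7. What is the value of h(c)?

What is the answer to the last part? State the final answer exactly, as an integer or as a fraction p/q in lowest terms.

Part 1: cross terms: (32*0 - 14*-28)=392, (14*32 - -9*0)=448, (-9*-28 - 32*32)=-772; twice the area = |68| = 68; area = 34; answer 34
Part 2: Y1 = 34; threaded value p + q = 35; c = 26; -6*(26)^4 + 8*(26)^2 - 9*(26)^1 - 7 = (-2741856) + (5408) + (-234) + (-7) = -2736689; answer -2736689

-2736689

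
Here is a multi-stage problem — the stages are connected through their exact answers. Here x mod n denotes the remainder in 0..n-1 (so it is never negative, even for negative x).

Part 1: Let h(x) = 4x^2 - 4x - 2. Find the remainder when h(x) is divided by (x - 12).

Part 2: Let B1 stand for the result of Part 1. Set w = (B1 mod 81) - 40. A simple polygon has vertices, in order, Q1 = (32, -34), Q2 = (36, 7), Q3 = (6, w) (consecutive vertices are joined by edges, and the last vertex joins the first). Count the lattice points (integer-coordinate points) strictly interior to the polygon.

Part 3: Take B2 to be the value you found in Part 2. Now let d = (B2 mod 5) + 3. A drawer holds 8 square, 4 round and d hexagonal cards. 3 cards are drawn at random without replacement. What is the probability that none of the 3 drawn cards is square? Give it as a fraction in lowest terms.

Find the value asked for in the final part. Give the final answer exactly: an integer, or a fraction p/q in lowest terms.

1/13

Part 1: remainder = value at the root: 4*(12)^2 - 4*(12)^1 - 2 = (576) + (-48) + (-2) = 526; answer 526
Part 2: B1 = 526; w = 0; cross terms: (32*7 - 36*-34)=1448, (36*0 - 6*7)=-42, (6*-34 - 32*0)=-204; twice the area = |1202| = 1202; area = 601; boundary points = 1 + 1 + 2 = 4; strictly interior points = area - boundary/2 + 1 = 600; answer 600
Part 3: B2 = 600; d = 3; total draws C(15,3) = 455; favorable C(7,3) = 35; P = 1/13; answer 1/13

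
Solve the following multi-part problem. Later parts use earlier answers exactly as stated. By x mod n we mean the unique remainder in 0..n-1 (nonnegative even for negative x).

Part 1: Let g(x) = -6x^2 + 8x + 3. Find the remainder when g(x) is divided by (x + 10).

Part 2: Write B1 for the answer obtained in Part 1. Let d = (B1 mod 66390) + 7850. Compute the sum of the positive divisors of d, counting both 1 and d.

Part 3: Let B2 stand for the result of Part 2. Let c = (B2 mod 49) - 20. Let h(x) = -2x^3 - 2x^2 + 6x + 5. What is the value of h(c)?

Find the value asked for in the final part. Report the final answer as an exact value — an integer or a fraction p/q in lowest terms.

1

Part 1: remainder = value at the root: -6*(-10)^2 + 8*(-10)^1 + 3 = (-600) + (-80) + (3) = -677; answer -677
Part 2: B1 = -677; d = 73563; 73563 = 3 * 7 * 31 * 113; sigma = (1 + 3) * (1 + 7) * (1 + 31) * (1 + 113) = 4 * 8 * 32 * 114 = 116736; answer 116736
Part 3: B2 = 116736; c = -2; -2*(-2)^3 - 2*(-2)^2 + 6*(-2)^1 + 5 = (16) + (-8) + (-12) + (5) = 1; answer 1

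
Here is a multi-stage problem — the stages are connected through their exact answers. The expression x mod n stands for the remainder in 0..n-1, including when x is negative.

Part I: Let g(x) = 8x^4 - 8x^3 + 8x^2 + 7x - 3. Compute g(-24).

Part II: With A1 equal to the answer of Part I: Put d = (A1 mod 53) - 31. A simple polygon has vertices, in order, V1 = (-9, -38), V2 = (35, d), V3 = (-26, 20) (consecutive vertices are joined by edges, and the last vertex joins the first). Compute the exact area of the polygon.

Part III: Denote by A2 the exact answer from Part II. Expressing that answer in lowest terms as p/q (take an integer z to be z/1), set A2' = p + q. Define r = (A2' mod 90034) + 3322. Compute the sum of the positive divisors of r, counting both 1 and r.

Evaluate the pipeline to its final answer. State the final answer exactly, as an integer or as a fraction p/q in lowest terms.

Part I: 8*(-24)^4 - 8*(-24)^3 + 8*(-24)^2 + 7*(-24)^1 - 3 = (2654208) + (110592) + (4608) + (-168) + (-3) = 2769237; answer 2769237
Part II: A1 = 2769237; d = 9; cross terms: (-9*9 - 35*-38)=1249, (35*20 - -26*9)=934, (-26*-38 - -9*20)=1168; twice the area = |3351| = 3351; area = 3351/2; answer 3351/2
Part III: A2 = 3351/2; threaded value p + q = 3353; r = 6675; 6675 = 3 * 5^2 * 89; sigma = (1 + 3) * (1 + 5 + 25) * (1 + 89) = 4 * 31 * 90 = 11160; answer 11160

11160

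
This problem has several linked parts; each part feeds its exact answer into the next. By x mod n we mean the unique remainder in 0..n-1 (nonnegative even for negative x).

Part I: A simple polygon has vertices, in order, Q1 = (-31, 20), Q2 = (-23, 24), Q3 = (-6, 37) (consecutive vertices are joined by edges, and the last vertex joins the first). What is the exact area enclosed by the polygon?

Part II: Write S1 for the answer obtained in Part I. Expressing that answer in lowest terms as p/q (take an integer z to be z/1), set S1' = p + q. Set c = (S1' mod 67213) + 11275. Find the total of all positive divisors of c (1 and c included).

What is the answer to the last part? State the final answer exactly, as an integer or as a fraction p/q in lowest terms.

Part I: cross terms: (-31*24 - -23*20)=-284, (-23*37 - -6*24)=-707, (-6*20 - -31*37)=1027; twice the area = |36| = 36; area = 18; answer 18
Part II: S1 = 18; threaded value p + q = 19; c = 11294; 11294 = 2 * 5647; sigma = (1 + 2) * (1 + 5647) = 3 * 5648 = 16944; answer 16944

16944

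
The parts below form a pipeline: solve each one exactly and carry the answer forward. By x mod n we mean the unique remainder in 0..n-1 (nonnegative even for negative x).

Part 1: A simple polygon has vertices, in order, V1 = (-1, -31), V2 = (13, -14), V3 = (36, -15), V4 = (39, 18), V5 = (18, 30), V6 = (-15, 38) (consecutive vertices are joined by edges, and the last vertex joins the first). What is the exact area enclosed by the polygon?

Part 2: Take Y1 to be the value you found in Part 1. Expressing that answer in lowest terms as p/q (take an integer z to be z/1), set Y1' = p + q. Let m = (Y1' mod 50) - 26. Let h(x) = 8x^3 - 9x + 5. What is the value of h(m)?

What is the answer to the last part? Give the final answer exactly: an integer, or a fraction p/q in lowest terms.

Part 1: cross terms: (-1*-14 - 13*-31)=417, (13*-15 - 36*-14)=309, (36*18 - 39*-15)=1233, (39*30 - 18*18)=846, (18*38 - -15*30)=1134, (-15*-31 - -1*38)=503; twice the area = |4442| = 4442; area = 2221; answer 2221
Part 2: Y1 = 2221; threaded value p + q = 2222; m = -4; 8*(-4)^3 - 9*(-4)^1 + 5 = (-512) + (36) + (5) = -471; answer -471

-471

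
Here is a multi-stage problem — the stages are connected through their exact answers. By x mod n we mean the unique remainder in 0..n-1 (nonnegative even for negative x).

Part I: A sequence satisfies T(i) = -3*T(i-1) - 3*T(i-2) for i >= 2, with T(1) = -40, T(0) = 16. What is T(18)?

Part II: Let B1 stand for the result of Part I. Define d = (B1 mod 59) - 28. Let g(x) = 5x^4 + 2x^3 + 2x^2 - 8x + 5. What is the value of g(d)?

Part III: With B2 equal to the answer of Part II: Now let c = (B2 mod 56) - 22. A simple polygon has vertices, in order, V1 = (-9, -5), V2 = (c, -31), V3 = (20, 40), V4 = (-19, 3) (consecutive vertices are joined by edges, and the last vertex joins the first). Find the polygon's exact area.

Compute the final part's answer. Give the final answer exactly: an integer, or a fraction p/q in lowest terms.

538

Part I: T(2) = -3*(-40) - 3*(16) = 72; iterating: T(2)=72, T(3)=-96, T(4)=72, T(5)=72, T(6)=-432, T(7)=1080, T(8)=-1944, T(9)=2592, T(10)=-1944, T(11)=-1944, T(12)=11664, T(13)=-29160, T(14)=52488, T(15)=-69984, T(16)=52488, T(17)=52488, T(18)=-314928; answer -314928
Part II: B1 = -314928; d = -14; 5*(-14)^4 + 2*(-14)^3 + 2*(-14)^2 - 8*(-14)^1 + 5 = (192080) + (-5488) + (392) + (112) + (5) = 187101; answer 187101
Part III: B2 = 187101; c = -17; cross terms: (-9*-31 - -17*-5)=194, (-17*40 - 20*-31)=-60, (20*3 - -19*40)=820, (-19*-5 - -9*3)=122; twice the area = |1076| = 1076; area = 538; answer 538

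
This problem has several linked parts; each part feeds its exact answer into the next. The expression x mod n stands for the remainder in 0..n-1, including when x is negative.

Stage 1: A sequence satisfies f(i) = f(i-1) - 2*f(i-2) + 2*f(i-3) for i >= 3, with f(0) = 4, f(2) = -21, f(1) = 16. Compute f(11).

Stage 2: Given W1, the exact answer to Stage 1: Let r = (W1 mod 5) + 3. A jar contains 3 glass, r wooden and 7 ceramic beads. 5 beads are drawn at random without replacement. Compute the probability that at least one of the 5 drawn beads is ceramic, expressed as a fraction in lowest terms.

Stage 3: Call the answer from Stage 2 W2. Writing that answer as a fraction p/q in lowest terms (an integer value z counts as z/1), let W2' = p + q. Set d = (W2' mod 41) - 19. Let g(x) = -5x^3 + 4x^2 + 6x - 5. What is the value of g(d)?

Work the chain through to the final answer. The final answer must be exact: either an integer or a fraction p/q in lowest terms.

Stage 1: f(3) = 1*(-21) - 2*(16) + 2*(4) = -45; iterating: f(3)=-45, f(4)=29, f(5)=77, f(6)=-71, f(7)=-167, f(8)=129, f(9)=321, f(10)=-271, f(11)=-655; answer -655
Stage 2: W1 = -655; r = 3; total draws C(13,5) = 1287; complement C(6,5) = 6; favorable 1287 - 6 = 1281; P = 427/429; answer 427/429
Stage 3: W2 = 427/429; threaded value p + q = 856; d = 17; -5*(17)^3 + 4*(17)^2 + 6*(17)^1 - 5 = (-24565) + (1156) + (102) + (-5) = -23312; answer -23312

-23312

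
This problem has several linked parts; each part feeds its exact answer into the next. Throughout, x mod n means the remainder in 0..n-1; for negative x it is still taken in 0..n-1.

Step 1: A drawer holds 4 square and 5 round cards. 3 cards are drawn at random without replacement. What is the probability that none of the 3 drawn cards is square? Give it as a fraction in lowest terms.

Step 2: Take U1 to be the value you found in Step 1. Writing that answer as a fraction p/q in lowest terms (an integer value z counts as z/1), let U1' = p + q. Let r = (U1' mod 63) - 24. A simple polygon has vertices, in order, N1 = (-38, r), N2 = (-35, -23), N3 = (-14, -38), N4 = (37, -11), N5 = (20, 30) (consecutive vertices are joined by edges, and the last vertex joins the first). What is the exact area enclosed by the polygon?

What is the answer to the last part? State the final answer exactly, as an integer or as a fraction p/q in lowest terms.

Step 1: total draws C(9,3) = 84; favorable C(5,3) = 10; P = 5/42; answer 5/42
Step 2: U1 = 5/42; threaded value p + q = 47; r = 23; cross terms: (-38*-23 - -35*23)=1679, (-35*-38 - -14*-23)=1008, (-14*-11 - 37*-38)=1560, (37*30 - 20*-11)=1330, (20*23 - -38*30)=1600; twice the area = |7177| = 7177; area = 7177/2; answer 7177/2

7177/2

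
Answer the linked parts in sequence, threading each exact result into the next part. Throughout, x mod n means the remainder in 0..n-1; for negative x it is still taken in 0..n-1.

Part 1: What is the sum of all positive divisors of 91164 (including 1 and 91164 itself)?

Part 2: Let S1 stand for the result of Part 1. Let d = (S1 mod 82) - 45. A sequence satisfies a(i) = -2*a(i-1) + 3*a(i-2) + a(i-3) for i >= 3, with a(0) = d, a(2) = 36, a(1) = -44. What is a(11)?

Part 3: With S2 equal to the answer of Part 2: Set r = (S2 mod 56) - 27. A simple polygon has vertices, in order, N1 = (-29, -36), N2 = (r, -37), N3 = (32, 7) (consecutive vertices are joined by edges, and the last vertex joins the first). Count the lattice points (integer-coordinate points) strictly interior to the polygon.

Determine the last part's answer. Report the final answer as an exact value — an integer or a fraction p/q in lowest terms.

Part 1: 91164 = 2^2 * 3 * 71 * 107; sigma = (1 + 2 + 4) * (1 + 3) * (1 + 71) * (1 + 107) = 7 * 4 * 72 * 108 = 217728; answer 217728
Part 2: S1 = 217728; d = -27; a(3) = -2*(36) + 3*(-44) + 1*(-27) = -231; iterating: a(3)=-231, a(4)=526, a(5)=-1709, a(6)=4765, a(7)=-14131, a(8)=40848, a(9)=-119324, a(10)=347061, a(11)=-1011246; answer -1011246
Part 3: S2 = -1011246; r = -25; cross terms: (-29*-37 - -25*-36)=173, (-25*7 - 32*-37)=1009, (32*-36 - -29*7)=-949; twice the area = |233| = 233; area = 233/2; boundary points = 1 + 1 + 1 = 3; strictly interior points = area - boundary/2 + 1 = 116; answer 116

116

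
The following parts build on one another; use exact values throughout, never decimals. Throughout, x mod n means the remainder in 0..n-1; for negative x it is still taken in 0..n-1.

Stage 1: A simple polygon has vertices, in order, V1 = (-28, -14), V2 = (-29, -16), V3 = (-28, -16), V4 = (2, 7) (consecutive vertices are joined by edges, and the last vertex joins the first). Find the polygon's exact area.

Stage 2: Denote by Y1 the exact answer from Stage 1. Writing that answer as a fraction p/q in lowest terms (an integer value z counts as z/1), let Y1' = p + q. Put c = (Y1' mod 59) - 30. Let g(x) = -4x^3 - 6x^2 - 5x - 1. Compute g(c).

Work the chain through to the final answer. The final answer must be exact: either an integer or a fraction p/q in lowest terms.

-67

Stage 1: cross terms: (-28*-16 - -29*-14)=42, (-29*-16 - -28*-16)=16, (-28*7 - 2*-16)=-164, (2*-14 - -28*7)=168; twice the area = |62| = 62; area = 31; answer 31
Stage 2: Y1 = 31; threaded value p + q = 32; c = 2; -4*(2)^3 - 6*(2)^2 - 5*(2)^1 - 1 = (-32) + (-24) + (-10) + (-1) = -67; answer -67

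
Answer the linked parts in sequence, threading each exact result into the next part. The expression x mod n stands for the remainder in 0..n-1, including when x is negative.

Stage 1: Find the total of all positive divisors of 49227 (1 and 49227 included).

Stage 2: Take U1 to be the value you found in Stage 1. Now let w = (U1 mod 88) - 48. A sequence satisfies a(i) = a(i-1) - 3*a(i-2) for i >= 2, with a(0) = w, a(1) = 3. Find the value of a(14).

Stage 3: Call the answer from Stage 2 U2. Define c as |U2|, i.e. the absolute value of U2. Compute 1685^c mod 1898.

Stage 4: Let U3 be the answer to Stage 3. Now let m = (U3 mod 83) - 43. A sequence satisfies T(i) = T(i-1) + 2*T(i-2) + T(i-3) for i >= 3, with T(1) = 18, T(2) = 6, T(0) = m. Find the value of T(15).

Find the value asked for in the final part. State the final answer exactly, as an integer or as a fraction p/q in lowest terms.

526322

Stage 1: 49227 = 3 * 61 * 269; sigma = (1 + 3) * (1 + 61) * (1 + 269) = 4 * 62 * 270 = 66960; answer 66960
Stage 2: U1 = 66960; w = 32; a(2) = 1*(3) - 3*(32) = -93; iterating: a(2)=-93, a(3)=-102, a(4)=177, a(5)=483, a(6)=-48, a(7)=-1497, a(8)=-1353, a(9)=3138, a(10)=7197, a(11)=-2217, a(12)=-23808, a(13)=-17157, a(14)=54267; answer 54267
Stage 3: U2 = 54267; c = 54267; squarings mod 1898: 1685^1=1685, 1685^2=1715, 1685^4=1223, 1685^8=105, 1685^16=1535, 1685^32=807, 1685^64=235, 1685^128=183, 1685^256=1223, 1685^512=105, 1685^1024=1535, 1685^2048=807, 1685^4096=235, 1685^8192=183, 1685^16384=1223, 1685^32768=105; 1685^54267 = 1685^1 * 1685^2 * 1685^8 * 1685^16 * 1685^32 * 1685^64 * 1685^128 * 1685^256 * 1685^512 * 1685^4096 * 1685^16384 * 1685^32768 = 1071 (mod 1898); answer 1071
Stage 4: U3 = 1071; m = 32; T(3) = 1*(6) + 2*(18) + 1*(32) = 74; iterating: T(3)=74, T(4)=104, T(5)=258, T(6)=540, T(7)=1160, T(8)=2498, T(9)=5358, T(10)=11514, T(11)=24728, T(12)=53114, T(13)=114084, T(14)=245040, T(15)=526322; answer 526322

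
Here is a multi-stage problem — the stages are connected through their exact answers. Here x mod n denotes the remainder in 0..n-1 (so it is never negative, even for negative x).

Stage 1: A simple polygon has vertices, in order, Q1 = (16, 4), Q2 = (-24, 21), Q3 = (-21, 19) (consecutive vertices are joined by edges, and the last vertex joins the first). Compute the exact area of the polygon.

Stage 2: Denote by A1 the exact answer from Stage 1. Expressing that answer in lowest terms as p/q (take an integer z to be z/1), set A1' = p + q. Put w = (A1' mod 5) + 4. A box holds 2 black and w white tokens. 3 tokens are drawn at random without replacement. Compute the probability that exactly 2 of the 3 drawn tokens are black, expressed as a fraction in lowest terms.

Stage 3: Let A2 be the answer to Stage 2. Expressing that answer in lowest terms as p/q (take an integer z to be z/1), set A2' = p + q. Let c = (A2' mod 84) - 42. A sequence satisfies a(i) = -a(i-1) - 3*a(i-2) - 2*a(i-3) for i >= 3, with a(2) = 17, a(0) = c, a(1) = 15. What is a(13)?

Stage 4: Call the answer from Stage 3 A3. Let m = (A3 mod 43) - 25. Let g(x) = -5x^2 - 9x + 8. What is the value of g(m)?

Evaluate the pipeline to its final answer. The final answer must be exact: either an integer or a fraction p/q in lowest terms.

-1098

Stage 1: cross terms: (16*21 - -24*4)=432, (-24*19 - -21*21)=-15, (-21*4 - 16*19)=-388; twice the area = |29| = 29; area = 29/2; answer 29/2
Stage 2: A1 = 29/2; threaded value p + q = 31; w = 5; total draws C(7,3) = 35; favorable C(2,2)*C(5,1) = 5; P = 1/7; answer 1/7
Stage 3: A2 = 1/7; threaded value p + q = 8; c = -34; a(3) = -1*(17) - 3*(15) - 2*(-34) = 6; iterating: a(3)=6, a(4)=-87, a(5)=35, a(6)=214, a(7)=-145, a(8)=-567, a(9)=574, a(10)=1417, a(11)=-2005, a(12)=-3394, a(13)=6575; answer 6575
Stage 4: A3 = 6575; m = 14; -5*(14)^2 - 9*(14)^1 + 8 = (-980) + (-126) + (8) = -1098; answer -1098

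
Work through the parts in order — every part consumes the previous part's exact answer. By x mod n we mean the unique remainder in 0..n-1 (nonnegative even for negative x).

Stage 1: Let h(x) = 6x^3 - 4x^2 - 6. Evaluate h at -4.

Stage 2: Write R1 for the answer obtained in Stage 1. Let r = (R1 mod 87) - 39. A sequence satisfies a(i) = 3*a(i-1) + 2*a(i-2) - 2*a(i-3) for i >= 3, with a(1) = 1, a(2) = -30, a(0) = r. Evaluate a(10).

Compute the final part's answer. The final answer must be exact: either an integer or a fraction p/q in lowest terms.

-802872

Stage 1: 6*(-4)^3 - 4*(-4)^2 - 6 = (-384) + (-64) + (-6) = -454; answer -454
Stage 2: R1 = -454; r = 29; a(3) = 3*(-30) + 2*(1) - 2*(29) = -146; iterating: a(3)=-146, a(4)=-500, a(5)=-1732, a(6)=-5904, a(7)=-20176, a(8)=-68872, a(9)=-235160, a(10)=-802872; answer -802872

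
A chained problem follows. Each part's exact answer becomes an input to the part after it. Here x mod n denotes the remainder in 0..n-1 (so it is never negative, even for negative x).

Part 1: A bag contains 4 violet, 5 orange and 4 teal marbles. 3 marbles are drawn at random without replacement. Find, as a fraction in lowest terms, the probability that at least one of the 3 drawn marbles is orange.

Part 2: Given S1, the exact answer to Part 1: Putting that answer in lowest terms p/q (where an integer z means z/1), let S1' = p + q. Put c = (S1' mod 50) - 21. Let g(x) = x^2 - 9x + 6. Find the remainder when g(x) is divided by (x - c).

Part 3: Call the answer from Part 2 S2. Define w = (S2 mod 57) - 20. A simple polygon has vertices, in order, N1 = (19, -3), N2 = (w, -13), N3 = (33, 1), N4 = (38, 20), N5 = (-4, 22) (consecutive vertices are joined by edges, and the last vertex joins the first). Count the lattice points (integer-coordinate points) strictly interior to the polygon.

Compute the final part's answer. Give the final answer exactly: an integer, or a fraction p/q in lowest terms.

628

Part 1: total draws C(13,3) = 286; complement C(8,3) = 56; favorable 286 - 56 = 230; P = 115/143; answer 115/143
Part 2: S1 = 115/143; threaded value p + q = 258; c = -13; remainder = value at the root: 1*(-13)^2 - 9*(-13)^1 + 6 = (169) + (117) + (6) = 292; answer 292
Part 3: S2 = 292; w = -13; cross terms: (19*-13 - -13*-3)=-286, (-13*1 - 33*-13)=416, (33*20 - 38*1)=622, (38*22 - -4*20)=916, (-4*-3 - 19*22)=-406; twice the area = |1262| = 1262; area = 631; boundary points = 2 + 2 + 1 + 2 + 1 = 8; strictly interior points = area - boundary/2 + 1 = 628; answer 628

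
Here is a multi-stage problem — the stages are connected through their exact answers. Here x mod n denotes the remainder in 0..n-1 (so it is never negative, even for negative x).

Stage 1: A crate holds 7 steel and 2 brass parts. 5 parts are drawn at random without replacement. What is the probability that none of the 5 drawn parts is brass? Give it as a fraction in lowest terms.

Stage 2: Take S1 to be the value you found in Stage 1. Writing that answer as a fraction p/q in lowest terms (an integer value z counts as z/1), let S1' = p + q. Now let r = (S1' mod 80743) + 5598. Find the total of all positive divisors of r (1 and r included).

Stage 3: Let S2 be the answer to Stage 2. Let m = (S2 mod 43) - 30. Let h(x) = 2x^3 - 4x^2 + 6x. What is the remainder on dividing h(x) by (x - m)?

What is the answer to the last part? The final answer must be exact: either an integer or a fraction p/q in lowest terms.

Stage 1: total draws C(9,5) = 126; favorable C(7,5) = 21; P = 1/6; answer 1/6
Stage 2: S1 = 1/6; threaded value p + q = 7; r = 5605; 5605 = 5 * 19 * 59; sigma = (1 + 5) * (1 + 19) * (1 + 59) = 6 * 20 * 60 = 7200; answer 7200
Stage 3: S2 = 7200; m = -11; remainder = value at the root: 2*(-11)^3 - 4*(-11)^2 + 6*(-11)^1 = (-2662) + (-484) + (-66) = -3212; answer -3212

-3212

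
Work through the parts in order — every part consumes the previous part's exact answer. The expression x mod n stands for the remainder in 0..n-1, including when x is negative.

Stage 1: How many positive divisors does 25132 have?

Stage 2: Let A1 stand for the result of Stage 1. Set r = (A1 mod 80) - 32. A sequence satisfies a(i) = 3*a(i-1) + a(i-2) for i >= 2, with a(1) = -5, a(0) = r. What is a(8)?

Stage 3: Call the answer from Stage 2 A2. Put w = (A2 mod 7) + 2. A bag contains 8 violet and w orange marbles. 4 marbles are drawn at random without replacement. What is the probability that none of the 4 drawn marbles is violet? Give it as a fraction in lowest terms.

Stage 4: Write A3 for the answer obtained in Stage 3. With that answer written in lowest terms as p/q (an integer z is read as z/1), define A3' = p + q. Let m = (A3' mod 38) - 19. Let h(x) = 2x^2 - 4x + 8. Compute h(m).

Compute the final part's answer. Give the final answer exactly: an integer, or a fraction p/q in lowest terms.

Stage 1: 25132 = 2^2 * 61 * 103; number of divisors = (2+1) * (1+1) * (1+1) = 12; answer 12
Stage 2: A1 = 12; r = -20; a(2) = 3*(-5) + 1*(-20) = -35; iterating: a(2)=-35, a(3)=-110, a(4)=-365, a(5)=-1205, a(6)=-3980, a(7)=-13145, a(8)=-43415; answer -43415
Stage 3: A2 = -43415; w = 8; total draws C(16,4) = 1820; favorable C(8,4) = 70; P = 1/26; answer 1/26
Stage 4: A3 = 1/26; threaded value p + q = 27; m = 8; 2*(8)^2 - 4*(8)^1 + 8 = (128) + (-32) + (8) = 104; answer 104

104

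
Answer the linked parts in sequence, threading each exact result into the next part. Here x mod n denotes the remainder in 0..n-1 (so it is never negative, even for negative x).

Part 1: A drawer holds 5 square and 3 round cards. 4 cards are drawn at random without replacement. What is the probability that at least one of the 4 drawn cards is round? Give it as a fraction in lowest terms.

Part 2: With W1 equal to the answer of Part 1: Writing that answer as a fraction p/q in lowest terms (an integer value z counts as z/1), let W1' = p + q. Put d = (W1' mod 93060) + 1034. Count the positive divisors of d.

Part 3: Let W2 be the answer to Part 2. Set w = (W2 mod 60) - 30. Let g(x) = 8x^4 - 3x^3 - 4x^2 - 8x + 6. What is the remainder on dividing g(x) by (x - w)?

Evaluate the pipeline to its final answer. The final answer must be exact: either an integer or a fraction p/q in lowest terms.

Part 1: total draws C(8,4) = 70; complement C(5,4) = 5; favorable 70 - 5 = 65; P = 13/14; answer 13/14
Part 2: W1 = 13/14; threaded value p + q = 27; d = 1061; 1061 is prime, so its only divisors are 1 and 1061; count = 2; answer 2
Part 3: W2 = 2; w = -28; remainder = value at the root: 8*(-28)^4 - 3*(-28)^3 - 4*(-28)^2 - 8*(-28)^1 + 6 = (4917248) + (65856) + (-3136) + (224) + (6) = 4980198; answer 4980198

4980198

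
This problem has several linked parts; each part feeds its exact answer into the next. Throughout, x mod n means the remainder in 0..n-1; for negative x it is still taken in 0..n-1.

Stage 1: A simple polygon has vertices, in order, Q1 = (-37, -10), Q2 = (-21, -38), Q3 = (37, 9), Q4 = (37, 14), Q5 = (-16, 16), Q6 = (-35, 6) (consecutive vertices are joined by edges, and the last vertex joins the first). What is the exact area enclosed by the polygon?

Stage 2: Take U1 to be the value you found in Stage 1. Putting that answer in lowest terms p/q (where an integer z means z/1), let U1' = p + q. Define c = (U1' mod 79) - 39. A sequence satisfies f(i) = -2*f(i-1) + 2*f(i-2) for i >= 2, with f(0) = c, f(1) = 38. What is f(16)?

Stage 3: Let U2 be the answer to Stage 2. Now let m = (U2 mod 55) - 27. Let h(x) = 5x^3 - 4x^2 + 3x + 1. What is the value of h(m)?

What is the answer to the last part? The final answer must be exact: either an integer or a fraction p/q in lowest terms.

6205

Stage 1: cross terms: (-37*-38 - -21*-10)=1196, (-21*9 - 37*-38)=1217, (37*14 - 37*9)=185, (37*16 - -16*14)=816, (-16*6 - -35*16)=464, (-35*-10 - -37*6)=572; twice the area = |4450| = 4450; area = 2225; answer 2225
Stage 2: U1 = 2225; threaded value p + q = 2226; c = -25; f(2) = -2*(38) + 2*(-25) = -126; iterating: f(2)=-126, f(3)=328, f(4)=-908, f(5)=2472, f(6)=-6760, f(7)=18464, f(8)=-50448, f(9)=137824, f(10)=-376544, f(11)=1028736, f(12)=-2810560, f(13)=7678592, f(14)=-20978304, f(15)=57313792, f(16)=-156584192; answer -156584192
Stage 3: U2 = -156584192; m = 11; 5*(11)^3 - 4*(11)^2 + 3*(11)^1 + 1 = (6655) + (-484) + (33) + (1) = 6205; answer 6205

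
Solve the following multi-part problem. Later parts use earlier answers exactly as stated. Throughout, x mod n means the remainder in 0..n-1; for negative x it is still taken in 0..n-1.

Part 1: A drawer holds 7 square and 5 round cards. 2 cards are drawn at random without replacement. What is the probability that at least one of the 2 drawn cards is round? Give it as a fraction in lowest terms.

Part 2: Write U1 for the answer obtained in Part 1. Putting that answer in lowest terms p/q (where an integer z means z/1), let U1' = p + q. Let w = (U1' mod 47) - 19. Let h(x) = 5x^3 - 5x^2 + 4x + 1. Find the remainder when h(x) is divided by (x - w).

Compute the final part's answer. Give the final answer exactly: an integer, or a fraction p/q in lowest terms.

27613

Part 1: total draws C(12,2) = 66; complement C(7,2) = 21; favorable 66 - 21 = 45; P = 15/22; answer 15/22
Part 2: U1 = 15/22; threaded value p + q = 37; w = 18; remainder = value at the root: 5*(18)^3 - 5*(18)^2 + 4*(18)^1 + 1 = (29160) + (-1620) + (72) + (1) = 27613; answer 27613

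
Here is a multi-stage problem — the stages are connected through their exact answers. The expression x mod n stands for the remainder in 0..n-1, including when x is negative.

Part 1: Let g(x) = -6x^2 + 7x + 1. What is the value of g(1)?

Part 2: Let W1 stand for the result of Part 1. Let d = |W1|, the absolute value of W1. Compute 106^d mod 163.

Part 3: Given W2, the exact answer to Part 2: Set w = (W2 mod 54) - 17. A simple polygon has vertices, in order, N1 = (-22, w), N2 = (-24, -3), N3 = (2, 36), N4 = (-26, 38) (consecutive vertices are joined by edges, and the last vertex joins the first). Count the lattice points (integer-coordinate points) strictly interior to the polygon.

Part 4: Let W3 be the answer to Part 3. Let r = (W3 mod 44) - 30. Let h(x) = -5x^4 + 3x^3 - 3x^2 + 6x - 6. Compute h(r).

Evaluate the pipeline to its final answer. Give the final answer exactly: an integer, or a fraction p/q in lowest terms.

-1001643

Part 1: -6*(1)^2 + 7*(1)^1 + 1 = (-6) + (7) + (1) = 2; answer 2
Part 2: W1 = 2; d = 2; squarings mod 163: 106^1=106, 106^2=152; 106^2 = 106^2 = 152 (mod 163); answer 152
Part 3: W2 = 152; w = 27; cross terms: (-22*-3 - -24*27)=714, (-24*36 - 2*-3)=-858, (2*38 - -26*36)=1012, (-26*27 - -22*38)=134; twice the area = |1002| = 1002; area = 501; boundary points = 2 + 13 + 2 + 1 = 18; strictly interior points = area - boundary/2 + 1 = 493; answer 493
Part 4: W3 = 493; r = -21; -5*(-21)^4 + 3*(-21)^3 - 3*(-21)^2 + 6*(-21)^1 - 6 = (-972405) + (-27783) + (-1323) + (-126) + (-6) = -1001643; answer -1001643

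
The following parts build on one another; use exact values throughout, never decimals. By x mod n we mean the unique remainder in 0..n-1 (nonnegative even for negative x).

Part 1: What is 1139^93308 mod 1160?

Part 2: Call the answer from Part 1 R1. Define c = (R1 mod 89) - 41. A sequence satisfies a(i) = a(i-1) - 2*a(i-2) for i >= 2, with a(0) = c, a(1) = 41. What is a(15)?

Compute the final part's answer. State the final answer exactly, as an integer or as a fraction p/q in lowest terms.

-2921

Part 1: squarings mod 1160: 1139^1=1139, 1139^2=441, 1139^4=761, 1139^8=281, 1139^16=81, 1139^32=761, 1139^64=281, 1139^128=81, 1139^256=761, 1139^512=281, 1139^1024=81, 1139^2048=761, 1139^4096=281, 1139^8192=81, 1139^16384=761, 1139^32768=281, 1139^65536=81; 1139^93308 = 1139^4 * 1139^8 * 1139^16 * 1139^32 * 1139^64 * 1139^1024 * 1139^2048 * 1139^8192 * 1139^16384 * 1139^65536 = 401 (mod 1160); answer 401
Part 2: R1 = 401; c = 4; a(2) = 1*(41) - 2*(4) = 33; iterating: a(2)=33, a(3)=-49, a(4)=-115, a(5)=-17, a(6)=213, a(7)=247, a(8)=-179, a(9)=-673, a(10)=-315, a(11)=1031, a(12)=1661, a(13)=-401, a(14)=-3723, a(15)=-2921; answer -2921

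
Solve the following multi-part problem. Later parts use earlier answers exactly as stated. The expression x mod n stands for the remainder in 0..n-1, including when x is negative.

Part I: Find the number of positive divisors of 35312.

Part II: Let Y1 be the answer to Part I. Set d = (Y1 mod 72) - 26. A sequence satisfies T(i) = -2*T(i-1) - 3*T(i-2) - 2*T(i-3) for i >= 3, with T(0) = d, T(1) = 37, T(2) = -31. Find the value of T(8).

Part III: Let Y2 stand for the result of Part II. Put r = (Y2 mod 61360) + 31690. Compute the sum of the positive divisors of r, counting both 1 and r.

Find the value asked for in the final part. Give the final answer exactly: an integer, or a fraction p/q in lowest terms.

Part I: 35312 = 2^4 * 2207; number of divisors = (4+1) * (1+1) = 10; answer 10
Part II: Y1 = 10; d = -16; T(3) = -2*(-31) - 3*(37) - 2*(-16) = -17; iterating: T(3)=-17, T(4)=53, T(5)=7, T(6)=-139, T(7)=151, T(8)=101; answer 101
Part III: Y2 = 101; r = 31791; 31791 = 3 * 10597; sigma = (1 + 3) * (1 + 10597) = 4 * 10598 = 42392; answer 42392

42392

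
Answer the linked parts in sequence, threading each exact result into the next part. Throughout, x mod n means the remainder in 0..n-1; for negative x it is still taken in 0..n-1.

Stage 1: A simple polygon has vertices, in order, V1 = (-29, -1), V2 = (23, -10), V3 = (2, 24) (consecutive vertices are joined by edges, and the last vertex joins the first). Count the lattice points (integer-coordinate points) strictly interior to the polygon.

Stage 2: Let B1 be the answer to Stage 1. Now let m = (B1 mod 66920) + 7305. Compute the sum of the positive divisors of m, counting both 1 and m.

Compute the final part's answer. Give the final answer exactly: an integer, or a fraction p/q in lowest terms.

17280

Stage 1: cross terms: (-29*-10 - 23*-1)=313, (23*24 - 2*-10)=572, (2*-1 - -29*24)=694; twice the area = |1579| = 1579; area = 1579/2; boundary points = 1 + 1 + 1 = 3; strictly interior points = area - boundary/2 + 1 = 789; answer 789
Stage 2: B1 = 789; m = 8094; 8094 = 2 * 3 * 19 * 71; sigma = (1 + 2) * (1 + 3) * (1 + 19) * (1 + 71) = 3 * 4 * 20 * 72 = 17280; answer 17280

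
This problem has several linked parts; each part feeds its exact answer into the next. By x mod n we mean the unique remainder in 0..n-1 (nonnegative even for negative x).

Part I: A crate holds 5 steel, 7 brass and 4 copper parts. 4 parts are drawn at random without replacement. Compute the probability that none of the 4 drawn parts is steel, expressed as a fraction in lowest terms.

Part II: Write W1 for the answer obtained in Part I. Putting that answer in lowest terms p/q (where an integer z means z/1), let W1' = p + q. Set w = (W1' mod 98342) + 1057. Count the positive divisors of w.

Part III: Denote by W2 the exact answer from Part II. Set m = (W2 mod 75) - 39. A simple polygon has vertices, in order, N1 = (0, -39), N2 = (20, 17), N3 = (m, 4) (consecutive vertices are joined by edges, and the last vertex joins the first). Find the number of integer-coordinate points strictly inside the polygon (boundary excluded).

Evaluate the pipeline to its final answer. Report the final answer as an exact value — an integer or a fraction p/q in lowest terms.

Part I: total draws C(16,4) = 1820; favorable C(11,4) = 330; P = 33/182; answer 33/182
Part II: W1 = 33/182; threaded value p + q = 215; w = 1272; 1272 = 2^3 * 3 * 53; number of divisors = (3+1) * (1+1) * (1+1) = 16; answer 16
Part III: W2 = 16; m = -23; cross terms: (0*17 - 20*-39)=780, (20*4 - -23*17)=471, (-23*-39 - 0*4)=897; twice the area = |2148| = 2148; area = 1074; boundary points = 4 + 1 + 1 = 6; strictly interior points = area - boundary/2 + 1 = 1072; answer 1072

1072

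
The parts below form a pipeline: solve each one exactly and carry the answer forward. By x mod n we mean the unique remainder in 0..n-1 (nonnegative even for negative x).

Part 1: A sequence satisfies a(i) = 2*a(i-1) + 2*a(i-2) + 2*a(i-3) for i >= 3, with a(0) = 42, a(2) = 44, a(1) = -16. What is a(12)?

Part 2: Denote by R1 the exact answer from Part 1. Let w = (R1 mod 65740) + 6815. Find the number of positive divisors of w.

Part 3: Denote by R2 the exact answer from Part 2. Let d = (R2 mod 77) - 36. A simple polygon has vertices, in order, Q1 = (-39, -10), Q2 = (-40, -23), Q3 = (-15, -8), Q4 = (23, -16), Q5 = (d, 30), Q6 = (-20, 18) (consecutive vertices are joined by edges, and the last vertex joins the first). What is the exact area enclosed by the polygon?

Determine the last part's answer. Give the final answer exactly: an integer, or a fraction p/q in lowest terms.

Part 1: a(3) = 2*(44) + 2*(-16) + 2*(42) = 140; iterating: a(3)=140, a(4)=336, a(5)=1040, a(6)=3032, a(7)=8816, a(8)=25776, a(9)=75248, a(10)=219680, a(11)=641408, a(12)=1872672; answer 1872672
Part 2: R1 = 1872672; w = 38767; 38767 is prime, so its only divisors are 1 and 38767; count = 2; answer 2
Part 3: R2 = 2; d = -34; cross terms: (-39*-23 - -40*-10)=497, (-40*-8 - -15*-23)=-25, (-15*-16 - 23*-8)=424, (23*30 - -34*-16)=146, (-34*18 - -20*30)=-12, (-20*-10 - -39*18)=902; twice the area = |1932| = 1932; area = 966; answer 966

966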